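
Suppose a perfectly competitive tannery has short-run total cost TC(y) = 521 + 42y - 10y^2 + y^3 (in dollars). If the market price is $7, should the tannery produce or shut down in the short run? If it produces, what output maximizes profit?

Shut down

Variable cost is VC = 42y - 10y^2 + y^3, so AVC = VC/y = 42 - 10y + y^2 and MC = dTC/dy = 42 - 20y + 3y^2.
AVC is minimized where dAVC/dy = -10 + 2y = 0, at y = 5; min AVC = 42 - 10·5 + 5^2 = $17.
Since P = $7 < min AVC = $17, price fails to cover variable cost at any output.
Shutting down limits the loss to fixed cost, $521.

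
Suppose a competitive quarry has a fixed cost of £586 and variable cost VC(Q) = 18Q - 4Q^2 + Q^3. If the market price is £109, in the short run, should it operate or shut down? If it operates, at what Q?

Produce at Q = 7

From TC, MC = TC'(Q) = 18 - 8Q + 3Q^2 and AVC = VC/Q = 18 - 4Q + Q^2.
AVC is minimized where dAVC/dQ = -4 + 2Q = 0, at Q = 2; min AVC = 18 - 4·2 + 2^2 = £14.
Since P = £109 ≥ min AVC = £14, price covers variable cost and the firm should produce.
P = MC gives -91 - 8Q + 3Q^2 = 0, with roots -13/3 and 7. Take the larger (rising MC): Q* = 7.
Check: AVC at Q = 7 is £39 ≤ P, so revenue covers variable cost.
Profit = P·Q − TC = 109·7 − 859 = -£96, a loss, but smaller than the £586 fixed cost the firm would lose by shutting down.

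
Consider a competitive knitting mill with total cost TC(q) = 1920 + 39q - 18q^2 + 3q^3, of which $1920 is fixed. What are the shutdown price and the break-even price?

Shutdown price = $12; break-even price = $327

AVC = 39 - 18q + 3q^2; minimized at q = 3, giving min AVC = $12. That is the shutdown price.
ATC = 1920/q + 39 - 18q + 3q^2. Setting dATC/dq = −1920/q^2 − 18 + 6q = 0 gives q = 8 (since 6·8^3 − 18·8^2 = 1920).
min ATC = 1920/8 + 39 − 18·8 + 3·8^2 = $327. That is the break-even price.
For $12 ≤ P < $327 the firm produces at a loss; below $12 it shuts down.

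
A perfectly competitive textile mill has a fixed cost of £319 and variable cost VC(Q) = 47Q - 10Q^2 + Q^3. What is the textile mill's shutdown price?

Short-run supply begins at min AVC. From VC = 47Q - 10Q^2 + Q^3, AVC = 47 - 10Q + Q^2.
dAVC/dQ = -10 + 2Q = 0 gives Q = 5. min AVC = 47 - 10·5 + 5^2 = 22.
The firm shuts down for any P below £22.

£22 per unit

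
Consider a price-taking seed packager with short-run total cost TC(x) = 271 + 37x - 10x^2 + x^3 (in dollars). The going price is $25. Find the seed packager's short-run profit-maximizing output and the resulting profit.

Profit = -$199 at x = 6

AVC = 37 - 10x + x^2 has its minimum $12 at x = 5; price $25 clears that bar, so the firm operates.
MC = 37 - 20x + 3x^2. Setting P = MC and taking the root on the rising branch gives x* = 6.
TR = 25·6 = 150. TC = 271 + 78 = 349. Profit = 150 − 349 = -$199.
By producing, the firm covers all variable cost plus $72 of fixed cost; shutting down would lose the full $271.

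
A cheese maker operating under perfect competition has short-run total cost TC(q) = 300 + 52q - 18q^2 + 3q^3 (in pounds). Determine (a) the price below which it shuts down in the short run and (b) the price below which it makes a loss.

AVC = 52 - 18q + 3q^2; minimized at q = 3, giving min AVC = £25. That is the shutdown price.
ATC = 300/q + 52 - 18q + 3q^2. Setting dATC/dq = −300/q^2 − 18 + 6q = 0 gives q = 5 (since 6·5^3 − 18·5^2 = 300).
min ATC = 300/5 + 52 − 18·5 + 3·5^2 = £97. That is the break-even price.
Between these two prices the firm operates at a loss; above £97 it earns a profit.

Shutdown price = £25; break-even price = £97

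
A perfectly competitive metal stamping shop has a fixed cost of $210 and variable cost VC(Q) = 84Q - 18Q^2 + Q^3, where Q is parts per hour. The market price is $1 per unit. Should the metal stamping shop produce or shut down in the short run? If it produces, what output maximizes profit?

Strip out fixed cost: VC = 84Q - 18Q^2 + Q^3. Then AVC = 84 - 18Q + Q^2 and MC = 84 - 36Q + 3Q^2.
AVC is minimized where dAVC/dQ = -18 + 2Q = 0, at Q = 9; min AVC = 84 - 18·9 + 9^2 = $3.
P = $1 lies below min AVC = $3; no output level covers variable cost.
Shutting down limits the loss to fixed cost, $210.

Shut down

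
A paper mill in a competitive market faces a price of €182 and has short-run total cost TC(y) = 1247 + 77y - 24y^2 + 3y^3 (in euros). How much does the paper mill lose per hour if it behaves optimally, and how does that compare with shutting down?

AVC = 77 - 24y + 3y^2; min AVC = €29 at y = 4. Since P = €182 ≥ min AVC, the firm produces.
MC = 77 - 48y + 9y^2. Setting P = MC and taking the root on the rising branch gives y* = 7.
TR = 182·7 = 1274. TC = 1247 + 392 = 1639. Profit = 1274 − 1639 = -€365.
Shutting down would mean losing the fixed cost of €1247, so operating at a loss of €365 is better by €882.

Profit = -€365 at y = 7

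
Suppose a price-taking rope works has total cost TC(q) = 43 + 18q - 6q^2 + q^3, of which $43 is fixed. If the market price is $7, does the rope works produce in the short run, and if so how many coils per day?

Shut down

Variable cost is VC = 18q - 6q^2 + q^3, so AVC = VC/q = 18 - 6q + q^2 and MC = dTC/dq = 18 - 12q + 3q^2.
The AVC parabola has its vertex at q = 6/2 = 3, where AVC = 18 - 6·3 + 3^2 = $9.
With P < min AVC ($7 < $9), every unit sold adds to the loss.
The firm minimizes its loss by shutting down and losing only its fixed cost of $43.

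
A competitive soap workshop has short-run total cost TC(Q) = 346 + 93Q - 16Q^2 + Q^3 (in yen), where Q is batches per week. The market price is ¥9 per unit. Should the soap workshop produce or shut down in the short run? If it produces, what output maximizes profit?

From TC, MC = TC'(Q) = 93 - 32Q + 3Q^2 and AVC = VC/Q = 93 - 16Q + Q^2.
The AVC parabola has its vertex at Q = 16/2 = 8, where AVC = 93 - 16·8 + 8^2 = ¥29.
Since P = ¥9 < min AVC = ¥29, price fails to cover variable cost at any output.
Shutting down limits the loss to fixed cost, ¥346.

Shut down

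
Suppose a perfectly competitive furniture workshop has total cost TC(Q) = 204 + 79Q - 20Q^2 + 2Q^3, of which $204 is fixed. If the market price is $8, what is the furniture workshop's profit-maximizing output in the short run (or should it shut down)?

Shut down

Strip out fixed cost: VC = 79Q - 20Q^2 + 2Q^3. Then AVC = 79 - 20Q + 2Q^2 and MC = 79 - 40Q + 6Q^2.
The AVC parabola has its vertex at Q = 20/4 = 5, where AVC = 79 - 20·5 + 2·5^2 = $29.
With P < min AVC ($8 < $29), every unit sold adds to the loss.
Best response: produce nothing and absorb the $204 fixed cost.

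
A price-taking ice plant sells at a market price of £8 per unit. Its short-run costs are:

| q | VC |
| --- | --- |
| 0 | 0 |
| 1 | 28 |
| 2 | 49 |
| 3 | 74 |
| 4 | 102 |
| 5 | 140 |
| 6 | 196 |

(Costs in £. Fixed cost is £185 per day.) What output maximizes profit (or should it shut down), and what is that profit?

Tabulate TR − TC: q=0: -185; q=1: -205; q=2: -218; q=3: -235; q=4: -255; q=5: -285; q=6: -333.
Profit is highest at q = 0. Equivalently, the lowest AVC in the table is 49/2 ≈ £24.50 at q = 2, and P = £8 falls below it — price never covers variable cost, so the firm shuts down and loses only its fixed cost.

q = 0 (shut down); profit = -£185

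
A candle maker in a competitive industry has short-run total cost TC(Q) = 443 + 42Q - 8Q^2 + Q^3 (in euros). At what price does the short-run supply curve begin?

Short-run supply begins at min AVC. From VC = 42Q - 8Q^2 + Q^3, AVC = 42 - 8Q + Q^2.
At the minimum of AVC, MC = AVC. MC = 42 - 16Q + 3Q^2; setting MC = AVC gives 2Q^2 - 8Q = 0, so Q = 4. min AVC = 26.
For P < €26 the firm produces nothing.

€26 per unit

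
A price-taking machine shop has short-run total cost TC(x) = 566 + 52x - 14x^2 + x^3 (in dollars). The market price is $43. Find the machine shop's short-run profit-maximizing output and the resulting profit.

AVC = 52 - 14x + x^2 has its minimum $3 at x = 7; price $43 clears that bar, so the firm operates.
MC = 52 - 28x + 3x^2. Setting P = MC and taking the root on the rising branch gives x* = 9.
TR = 43·9 = 387. TC = 566 + 63 = 629. Profit = 387 − 629 = -$242.
By producing, the firm covers all variable cost plus $324 of fixed cost; shutting down would lose the full $566.

Profit = -$242 at x = 9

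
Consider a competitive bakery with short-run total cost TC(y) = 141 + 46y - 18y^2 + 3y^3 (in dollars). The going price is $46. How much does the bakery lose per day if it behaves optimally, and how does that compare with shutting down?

Profit = -$45 at y = 4

AVC = 46 - 18y + 3y^2; min AVC = $19 at y = 3. Since P = $46 ≥ min AVC, the firm produces.
MC = 46 - 36y + 9y^2. Setting P = MC and taking the root on the rising branch gives y* = 4.
TR = 46·4 = 184. TC = 141 + 88 = 229. Profit = 184 − 229 = -$45.
That loss of $45 beats the $141 the firm would lose by shutting down; producing recovers $96 of fixed cost.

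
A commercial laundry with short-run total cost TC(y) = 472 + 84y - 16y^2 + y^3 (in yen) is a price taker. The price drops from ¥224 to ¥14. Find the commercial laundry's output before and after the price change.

Output falls from 14 to 0 (the firm shuts down)

AVC = 84 - 16y + y^2, minimized at y = 8 where min AVC = ¥20. MC = 84 - 32y + 3y^2.
With P = ¥224 above the shutdown price, P = MC gives y = 14.
At P = ¥14 < min AVC = ¥20, price no longer covers variable cost at any output, so the firm shuts down: y = 0.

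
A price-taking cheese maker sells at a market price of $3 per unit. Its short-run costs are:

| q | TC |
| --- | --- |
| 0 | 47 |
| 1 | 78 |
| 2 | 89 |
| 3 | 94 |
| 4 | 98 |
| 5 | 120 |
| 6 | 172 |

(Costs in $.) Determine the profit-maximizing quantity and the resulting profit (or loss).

Compute π = P·q − TC at each output: q=0: -47; q=1: -75; q=2: -83; q=3: -85; q=4: -86; q=5: -105; q=6: -154.
Profit is highest at q = 0. Equivalently, the lowest AVC in the table is 51/4 ≈ $12.75 at q = 4, and P = $3 falls below it — price never covers variable cost, so the firm shuts down and loses only its fixed cost.

q = 0 (shut down); profit = -$47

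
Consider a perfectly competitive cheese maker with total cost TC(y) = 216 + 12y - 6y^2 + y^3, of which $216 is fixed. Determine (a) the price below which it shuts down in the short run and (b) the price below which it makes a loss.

Shutdown price = min AVC. AVC = 12 - 6y + y^2, with vertex at y = 3 and minimum $3.
ATC = 216/y + 12 - 6y + y^2. Setting dATC/dy = −216/y^2 − 6 + 2y = 0 gives y = 6 (since 2·6^3 − 6·6^2 = 216).
min ATC = 216/6 + 12 − 6·6 + 6^2 = $48. That is the break-even price.
For $3 ≤ P < $48 the firm produces at a loss; below $3 it shuts down.

Shutdown price = $3; break-even price = $48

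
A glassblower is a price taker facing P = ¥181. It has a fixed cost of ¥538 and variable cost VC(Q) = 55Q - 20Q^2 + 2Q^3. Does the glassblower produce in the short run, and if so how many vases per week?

Produce at Q = 9

Strip out fixed cost: VC = 55Q - 20Q^2 + 2Q^3. Then AVC = 55 - 20Q + 2Q^2 and MC = 55 - 40Q + 6Q^2.
AVC is minimized where dAVC/dQ = -20 + 4Q = 0, at Q = 5; min AVC = 55 - 20·5 + 2·5^2 = ¥5.
P = ¥181 exceeds min AVC = ¥5, so the firm stays open.
Solving P = MC: -126 - 40Q + 6Q^2 = 0 ⇒ Q = -7/3 or 9. On the upward-sloping branch, Q* = 9.
Check: AVC at Q = 9 is ¥37 ≤ P, so revenue covers variable cost.
Profit = P·Q − TC = 181·9 − 871 = ¥758.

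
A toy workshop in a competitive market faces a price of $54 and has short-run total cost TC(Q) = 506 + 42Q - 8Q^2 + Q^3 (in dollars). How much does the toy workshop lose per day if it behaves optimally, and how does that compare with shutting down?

AVC = 42 - 8Q + Q^2; min AVC = $26 at Q = 4. Since P = $54 ≥ min AVC, the firm produces.
With MC = 42 - 16Q + 3Q^2, P = MC on the upward-sloping part at Q* = 6.
TR = 54·6 = 324. TC = 506 + 180 = 686. Profit = 324 − 686 = -$362.
That loss of $362 beats the $506 the firm would lose by shutting down; producing recovers $144 of fixed cost.

Profit = -$362 at Q = 6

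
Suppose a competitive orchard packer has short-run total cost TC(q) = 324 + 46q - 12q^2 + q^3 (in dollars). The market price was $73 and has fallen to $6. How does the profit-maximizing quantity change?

AVC = 46 - 12q + q^2, minimized at q = 6 where min AVC = $10. MC = 46 - 24q + 3q^2.
At P = $73 ≥ min AVC, set P = MC on the rising branch: q = 9.
At P = $6 < min AVC = $10, price no longer covers variable cost at any output, so the firm shuts down: q = 0.

Output falls from 9 to 0 (the firm shuts down)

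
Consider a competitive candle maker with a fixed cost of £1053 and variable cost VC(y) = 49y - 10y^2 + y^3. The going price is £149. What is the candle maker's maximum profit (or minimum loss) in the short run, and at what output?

AVC = 49 - 10y + y^2 has its minimum £24 at y = 5; price £149 clears that bar, so the firm operates.
With MC = 49 - 20y + 3y^2, P = MC on the upward-sloping part at y* = 10.
TR = 149·10 = 1490. TC = 1053 + 490 = 1543. Profit = 1490 − 1543 = -£53.
That loss of £53 beats the £1053 the firm would lose by shutting down; producing recovers £1000 of fixed cost.

Profit = -£53 at y = 10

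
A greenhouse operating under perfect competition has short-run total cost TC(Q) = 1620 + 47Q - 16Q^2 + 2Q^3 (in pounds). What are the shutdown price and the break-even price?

AVC = 47 - 16Q + 2Q^2; minimized at Q = 4, giving min AVC = £15. That is the shutdown price.
ATC = 1620/Q + 47 - 16Q + 2Q^2. Setting dATC/dQ = −1620/Q^2 − 16 + 4Q = 0 gives Q = 9 (since 4·9^3 − 16·9^2 = 1620).
min ATC = 1620/9 + 47 − 16·9 + 2·9^2 = £245. That is the break-even price.
For £15 ≤ P < £245 the firm produces at a loss; below £15 it shuts down.

Shutdown price = £15; break-even price = £245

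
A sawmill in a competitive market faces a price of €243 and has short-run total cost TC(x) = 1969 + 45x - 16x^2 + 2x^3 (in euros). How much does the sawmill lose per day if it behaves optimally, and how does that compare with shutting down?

AVC = 45 - 16x + 2x^2; min AVC = €13 at x = 4. Since P = €243 ≥ min AVC, the firm produces.
MC = 45 - 32x + 6x^2. Setting P = MC and taking the root on the rising branch gives x* = 9.
TR = 243·9 = 2187. TC = 1969 + 567 = 2536. Profit = 2187 − 2536 = -€349.
By producing, the firm covers all variable cost plus €1620 of fixed cost; shutting down would lose the full €1969.

Profit = -€349 at x = 9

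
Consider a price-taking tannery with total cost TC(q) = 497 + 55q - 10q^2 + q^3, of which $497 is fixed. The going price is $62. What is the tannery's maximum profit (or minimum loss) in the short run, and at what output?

AVC = 55 - 10q + q^2; min AVC = $30 at q = 5. Since P = $62 ≥ min AVC, the firm produces.
MC = 55 - 20q + 3q^2. Setting P = MC and taking the root on the rising branch gives q* = 7.
TR = 62·7 = 434. TC = 497 + 238 = 735. Profit = 434 − 735 = -$301.
By producing, the firm covers all variable cost plus $196 of fixed cost; shutting down would lose the full $497.

Profit = -$301 at q = 7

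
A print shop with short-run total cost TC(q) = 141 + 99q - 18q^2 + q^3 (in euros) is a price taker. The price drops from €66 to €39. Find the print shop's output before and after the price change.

MC = 99 - 36q + 3q^2; the shutdown threshold is min AVC = €18 (at q = 9).
At P = €66 ≥ min AVC, set P = MC on the rising branch: q = 11.
At P = €39 ≥ min AVC, set P = MC: q = 10. The firm stays open but cuts output.

Output falls from 11 to 10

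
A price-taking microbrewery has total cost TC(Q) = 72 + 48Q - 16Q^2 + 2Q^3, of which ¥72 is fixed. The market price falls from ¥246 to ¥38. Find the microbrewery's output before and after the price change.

Output falls from 9 to 5

MC = 48 - 32Q + 6Q^2; the shutdown threshold is min AVC = ¥16 (at Q = 4).
With P = ¥246 above the shutdown price, P = MC gives Q = 9.
At P = ¥38 ≥ min AVC, set P = MC: Q = 5. The firm stays open but cuts output.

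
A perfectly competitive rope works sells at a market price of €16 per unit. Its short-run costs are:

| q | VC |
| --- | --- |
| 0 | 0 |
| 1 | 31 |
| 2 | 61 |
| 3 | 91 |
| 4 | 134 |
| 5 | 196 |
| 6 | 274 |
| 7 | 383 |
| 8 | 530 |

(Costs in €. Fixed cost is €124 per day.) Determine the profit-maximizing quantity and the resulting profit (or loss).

q = 0 (shut down); profit = -€124

Compute π = P·q − TC at each output: q=0: -124; q=1: -139; q=2: -153; q=3: -167; q=4: -194; q=5: -240; q=6: -302; q=7: -395; q=8: -526.
Profit is highest at q = 0. Equivalently, the lowest AVC in the table is 91/3 ≈ €30.33 at q = 3, and P = €16 falls below it — price never covers variable cost, so the firm shuts down and loses only its fixed cost.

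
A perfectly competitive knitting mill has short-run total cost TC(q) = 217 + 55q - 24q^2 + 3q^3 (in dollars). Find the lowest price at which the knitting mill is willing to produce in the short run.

Short-run supply begins at min AVC. From VC = 55q - 24q^2 + 3q^3, AVC = 55 - 24q + 3q^2.
dAVC/dq = -24 + 6q = 0 gives q = 4. min AVC = 55 - 24·4 + 3·4^2 = 7.
So the shutdown price is $7.

$7 per unit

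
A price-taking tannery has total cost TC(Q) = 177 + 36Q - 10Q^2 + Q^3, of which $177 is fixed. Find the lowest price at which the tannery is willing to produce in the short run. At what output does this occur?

$11 per unit, at Q = 5

Short-run supply begins at min AVC. From VC = 36Q - 10Q^2 + Q^3, AVC = 36 - 10Q + Q^2.
At the minimum of AVC, MC = AVC. MC = 36 - 20Q + 3Q^2; setting MC = AVC gives 2Q^2 - 10Q = 0, so Q = 5. min AVC = 11.
So the shutdown price is $11.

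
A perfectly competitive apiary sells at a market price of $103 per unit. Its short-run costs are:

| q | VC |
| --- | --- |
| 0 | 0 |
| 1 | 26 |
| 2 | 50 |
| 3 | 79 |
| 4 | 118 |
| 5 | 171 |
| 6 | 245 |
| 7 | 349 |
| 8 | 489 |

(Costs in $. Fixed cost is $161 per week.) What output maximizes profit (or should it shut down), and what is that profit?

Profit at each row (π = 103q − TC): q=0: -161; q=1: -84; q=2: -5; q=3: 69; q=4: 133; q=5: 183; q=6: 212; q=7: 211; q=8: 174.
Profit is maximized at q = 6. AVC there is 245/6 = $40.83 ≤ P, so producing beats shutting down (which would give -$161).

q = 6; profit = $212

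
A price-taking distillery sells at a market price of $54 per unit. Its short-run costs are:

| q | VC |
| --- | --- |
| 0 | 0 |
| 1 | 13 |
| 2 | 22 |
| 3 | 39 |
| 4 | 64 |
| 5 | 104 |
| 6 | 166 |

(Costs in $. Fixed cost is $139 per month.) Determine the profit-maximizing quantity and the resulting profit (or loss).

Tabulate TR − TC: q=0: -139; q=1: -98; q=2: -53; q=3: -16; q=4: 13; q=5: 27; q=6: 19.
Profit is maximized at q = 5. AVC there is 104/5 = $20.80 ≤ P, so producing beats shutting down (which would give -$139).

q = 5; profit = $27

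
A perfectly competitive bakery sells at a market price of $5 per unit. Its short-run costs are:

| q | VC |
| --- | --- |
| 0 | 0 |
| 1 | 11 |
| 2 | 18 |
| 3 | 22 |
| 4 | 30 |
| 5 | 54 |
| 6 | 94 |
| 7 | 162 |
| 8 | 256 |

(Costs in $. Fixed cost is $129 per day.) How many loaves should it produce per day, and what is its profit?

Tabulate TR − TC: q=0: -129; q=1: -135; q=2: -137; q=3: -136; q=4: -139; q=5: -158; q=6: -193; q=7: -256; q=8: -345.
Profit is highest at q = 0. Equivalently, the lowest AVC in the table is 22/3 ≈ $7.33 at q = 3, and P = $5 falls below it — price never covers variable cost, so the firm shuts down and loses only its fixed cost.

q = 0 (shut down); profit = -$129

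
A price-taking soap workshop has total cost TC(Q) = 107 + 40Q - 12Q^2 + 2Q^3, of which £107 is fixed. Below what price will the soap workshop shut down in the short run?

The shutdown price is the minimum of AVC. VC = 40Q - 12Q^2 + 2Q^3, so AVC = 40 - 12Q + 2Q^2.
dAVC/dQ = -12 + 4Q = 0 gives Q = 3. min AVC = 40 - 12·3 + 2·3^2 = 22.
For P < £22 the firm produces nothing.

£22 per unit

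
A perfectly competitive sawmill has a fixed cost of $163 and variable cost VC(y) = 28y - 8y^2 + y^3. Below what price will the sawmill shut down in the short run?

Short-run supply begins at min AVC. From VC = 28y - 8y^2 + y^3, AVC = 28 - 8y + y^2.
dAVC/dy = -8 + 2y = 0 gives y = 4. min AVC = 28 - 8·4 + 4^2 = 12.
For P < $12 the firm produces nothing.

$12 per unit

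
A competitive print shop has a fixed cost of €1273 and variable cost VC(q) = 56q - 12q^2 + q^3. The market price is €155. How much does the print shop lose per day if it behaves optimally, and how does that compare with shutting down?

AVC = 56 - 12q + q^2; min AVC = €20 at q = 6. Since P = €155 ≥ min AVC, the firm produces.
With MC = 56 - 24q + 3q^2, P = MC on the upward-sloping part at q* = 11.
TR = 155·11 = 1705. TC = 1273 + 495 = 1768. Profit = 1705 − 1768 = -€63.
That loss of €63 beats the €1273 the firm would lose by shutting down; producing recovers €1210 of fixed cost.

Profit = -€63 at q = 11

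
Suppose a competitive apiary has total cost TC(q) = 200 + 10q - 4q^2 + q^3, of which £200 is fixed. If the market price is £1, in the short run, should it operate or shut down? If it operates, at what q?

Shut down

Variable cost is VC = 10q - 4q^2 + q^3, so AVC = VC/q = 10 - 4q + q^2 and MC = dTC/dq = 10 - 8q + 3q^2.
AVC hits its minimum where MC = AVC, at q = 2, giving min AVC = 10 - 4·2 + 2^2 = £6.
Since P = £1 < min AVC = £6, price fails to cover variable cost at any output.
Shutting down limits the loss to fixed cost, £200.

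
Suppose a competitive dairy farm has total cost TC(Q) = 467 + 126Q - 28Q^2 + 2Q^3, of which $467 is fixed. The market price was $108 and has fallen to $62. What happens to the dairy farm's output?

AVC = 126 - 28Q + 2Q^2, minimized at Q = 7 where min AVC = $28. MC = 126 - 56Q + 6Q^2.
At P = $108 ≥ min AVC, set P = MC on the rising branch: Q = 9.
At P = $62 ≥ min AVC, set P = MC: Q = 8. The firm stays open but cuts output.

Output falls from 9 to 8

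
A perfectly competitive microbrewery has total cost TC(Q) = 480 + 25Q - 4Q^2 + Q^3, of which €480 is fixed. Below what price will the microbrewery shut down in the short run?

The shutdown price is the minimum of AVC. VC = 25Q - 4Q^2 + Q^3, so AVC = 25 - 4Q + Q^2.
dAVC/dQ = -4 + 2Q = 0 gives Q = 2. min AVC = 25 - 4·2 + 2^2 = 21.
For P < €21 the firm produces nothing.

€21 per unit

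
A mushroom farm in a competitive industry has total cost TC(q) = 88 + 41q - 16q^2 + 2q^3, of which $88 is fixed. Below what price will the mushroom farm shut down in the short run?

The firm shuts down when price falls below the minimum of average variable cost. AVC = VC/q = 41 - 16q + 2q^2.
At the minimum of AVC, MC = AVC. MC = 41 - 32q + 6q^2; setting MC = AVC gives 4q^2 - 16q = 0, so q = 4. min AVC = 9.
The firm shuts down for any P below $9.

$9 per unit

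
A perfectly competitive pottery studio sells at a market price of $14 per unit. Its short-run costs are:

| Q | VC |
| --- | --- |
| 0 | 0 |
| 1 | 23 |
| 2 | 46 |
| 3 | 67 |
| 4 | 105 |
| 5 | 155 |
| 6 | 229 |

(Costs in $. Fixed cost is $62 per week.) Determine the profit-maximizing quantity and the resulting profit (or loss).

Q = 0 (shut down); profit = -$62

Tabulate TR − TC: Q=0: -62; Q=1: -71; Q=2: -80; Q=3: -87; Q=4: -111; Q=5: -147; Q=6: -207.
Profit is highest at Q = 0. Equivalently, the lowest AVC in the table is 67/3 ≈ $22.33 at Q = 3, and P = $14 falls below it — price never covers variable cost, so the firm shuts down and loses only its fixed cost.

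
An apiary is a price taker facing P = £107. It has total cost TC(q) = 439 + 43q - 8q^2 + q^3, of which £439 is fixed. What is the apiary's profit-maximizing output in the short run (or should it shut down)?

Produce at q = 8

Variable cost is VC = 43q - 8q^2 + q^3, so AVC = VC/q = 43 - 8q + q^2 and MC = dTC/dq = 43 - 16q + 3q^2.
AVC is minimized where dAVC/dq = -8 + 2q = 0, at q = 4; min AVC = 43 - 8·4 + 4^2 = £27.
Since P = £107 ≥ min AVC = £27, price covers variable cost and the firm should produce.
Set P = MC: 107 = 43 - 16q + 3q^2 → -64 - 16q + 3q^2 = 0. The roots are q = -8/3 and q = 8; the profit-maximizing output is on the rising part of MC, so q* = 8.
Check: AVC at q = 8 is £43 ≤ P, so revenue covers variable cost.
Profit = P·q − TC = 107·8 − 783 = £73.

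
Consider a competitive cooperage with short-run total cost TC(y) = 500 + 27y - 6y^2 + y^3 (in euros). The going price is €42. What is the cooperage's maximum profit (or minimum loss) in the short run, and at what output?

Profit = -€400 at y = 5

AVC = 27 - 6y + y^2 has its minimum €18 at y = 3; price €42 clears that bar, so the firm operates.
MC = 27 - 12y + 3y^2. Setting P = MC and taking the root on the rising branch gives y* = 5.
TR = 42·5 = 210. TC = 500 + 110 = 610. Profit = 210 − 610 = -€400.
That loss of €400 beats the €500 the firm would lose by shutting down; producing recovers €100 of fixed cost.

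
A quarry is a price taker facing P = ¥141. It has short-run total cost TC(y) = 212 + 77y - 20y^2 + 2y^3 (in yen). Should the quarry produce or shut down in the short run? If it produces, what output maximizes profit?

Produce at y = 8

From TC, MC = TC'(y) = 77 - 40y + 6y^2 and AVC = VC/y = 77 - 20y + 2y^2.
AVC hits its minimum where MC = AVC, at y = 5, giving min AVC = 77 - 20·5 + 2·5^2 = ¥27.
P = ¥141 exceeds min AVC = ¥27, so the firm stays open.
P = MC gives -64 - 40y + 6y^2 = 0, with roots -4/3 and 8. Take the larger (rising MC): y* = 8.
Check: AVC at y = 8 is ¥45 ≤ P, so revenue covers variable cost.
Profit = P·y − TC = 141·8 − 572 = ¥556.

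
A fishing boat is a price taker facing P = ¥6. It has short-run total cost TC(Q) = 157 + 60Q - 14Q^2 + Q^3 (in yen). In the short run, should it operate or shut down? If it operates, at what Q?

Shut down

Variable cost is VC = 60Q - 14Q^2 + Q^3, so AVC = VC/Q = 60 - 14Q + Q^2 and MC = dTC/dQ = 60 - 28Q + 3Q^2.
AVC hits its minimum where MC = AVC, at Q = 7, giving min AVC = 60 - 14·7 + 7^2 = ¥11.
Since P = ¥6 < min AVC = ¥11, price fails to cover variable cost at any output.
Best response: produce nothing and absorb the ¥157 fixed cost.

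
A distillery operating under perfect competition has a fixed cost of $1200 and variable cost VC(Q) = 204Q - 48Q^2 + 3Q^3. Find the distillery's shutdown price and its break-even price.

Shutdown price = $12; break-even price = $144

Shutdown price = min AVC. AVC = 204 - 48Q + 3Q^2, with vertex at Q = 8 and minimum $12.
ATC = 1200/Q + 204 - 48Q + 3Q^2. Setting dATC/dQ = −1200/Q^2 − 48 + 6Q = 0 gives Q = 10 (since 6·10^3 − 48·10^2 = 1200).
min ATC = 1200/10 + 204 − 48·10 + 3·10^2 = $144. That is the break-even price.
For $12 ≤ P < $144 the firm produces at a loss; below $12 it shuts down.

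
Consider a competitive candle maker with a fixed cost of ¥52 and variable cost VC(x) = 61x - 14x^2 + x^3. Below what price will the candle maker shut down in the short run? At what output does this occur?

Short-run supply begins at min AVC. From VC = 61x - 14x^2 + x^3, AVC = 61 - 14x + x^2.
dAVC/dx = -14 + 2x = 0 gives x = 7. min AVC = 61 - 14·7 + 7^2 = 12.
The firm shuts down for any P below ¥12.

¥12 per unit, at x = 7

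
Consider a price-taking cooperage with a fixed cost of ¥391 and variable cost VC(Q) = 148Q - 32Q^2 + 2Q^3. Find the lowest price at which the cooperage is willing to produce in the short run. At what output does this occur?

¥20 per unit, at Q = 8

The shutdown price is the minimum of AVC. VC = 148Q - 32Q^2 + 2Q^3, so AVC = 148 - 32Q + 2Q^2.
dAVC/dQ = -32 + 4Q = 0 gives Q = 8. min AVC = 148 - 32·8 + 2·8^2 = 20.
For P < ¥20 the firm produces nothing.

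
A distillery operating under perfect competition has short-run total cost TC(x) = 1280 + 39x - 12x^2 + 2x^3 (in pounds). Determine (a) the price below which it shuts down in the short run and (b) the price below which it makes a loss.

AVC = 39 - 12x + 2x^2; minimized at x = 3, giving min AVC = £21. That is the shutdown price.
ATC = 1280/x + 39 - 12x + 2x^2. Setting dATC/dx = −1280/x^2 − 12 + 4x = 0 gives x = 8 (since 4·8^3 − 12·8^2 = 1280).
min ATC = 1280/8 + 39 − 12·8 + 2·8^2 = £231. That is the break-even price.
Between these two prices the firm operates at a loss; above £231 it earns a profit.

Shutdown price = £21; break-even price = £231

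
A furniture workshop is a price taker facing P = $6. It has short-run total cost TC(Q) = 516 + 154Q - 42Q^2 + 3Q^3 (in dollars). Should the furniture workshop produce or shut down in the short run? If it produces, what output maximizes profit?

Shut down

Variable cost is VC = 154Q - 42Q^2 + 3Q^3, so AVC = VC/Q = 154 - 42Q + 3Q^2 and MC = dTC/dQ = 154 - 84Q + 9Q^2.
The AVC parabola has its vertex at Q = 42/6 = 7, where AVC = 154 - 42·7 + 3·7^2 = $7.
With P < min AVC ($6 < $7), every unit sold adds to the loss.
The firm minimizes its loss by shutting down and losing only its fixed cost of $516.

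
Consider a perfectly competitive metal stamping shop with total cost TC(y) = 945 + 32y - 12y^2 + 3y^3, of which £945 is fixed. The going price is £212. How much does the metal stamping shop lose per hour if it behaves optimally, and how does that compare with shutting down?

AVC = 32 - 12y + 3y^2; min AVC = £20 at y = 2. Since P = £212 ≥ min AVC, the firm produces.
MC = 32 - 24y + 9y^2. Setting P = MC and taking the root on the rising branch gives y* = 6.
TR = 212·6 = 1272. TC = 945 + 408 = 1353. Profit = 1272 − 1353 = -£81.
By producing, the firm covers all variable cost plus £864 of fixed cost; shutting down would lose the full £945.

Profit = -£81 at y = 6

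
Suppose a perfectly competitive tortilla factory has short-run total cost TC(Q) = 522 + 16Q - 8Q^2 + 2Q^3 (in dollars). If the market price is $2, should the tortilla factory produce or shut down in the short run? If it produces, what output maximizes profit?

Shut down

From TC, MC = TC'(Q) = 16 - 16Q + 6Q^2 and AVC = VC/Q = 16 - 8Q + 2Q^2.
The AVC parabola has its vertex at Q = 8/4 = 2, where AVC = 16 - 8·2 + 2·2^2 = $8.
With P < min AVC ($2 < $8), every unit sold adds to the loss.
The firm minimizes its loss by shutting down and losing only its fixed cost of $522.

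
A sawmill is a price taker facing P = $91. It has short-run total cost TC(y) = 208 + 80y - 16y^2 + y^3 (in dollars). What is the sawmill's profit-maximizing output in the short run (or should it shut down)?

Strip out fixed cost: VC = 80y - 16y^2 + y^3. Then AVC = 80 - 16y + y^2 and MC = 80 - 32y + 3y^2.
AVC hits its minimum where MC = AVC, at y = 8, giving min AVC = 80 - 16·8 + 8^2 = $16.
Since P = $91 ≥ min AVC = $16, price covers variable cost and the firm should produce.
Set P = MC: 91 = 80 - 32y + 3y^2 → -11 - 32y + 3y^2 = 0. The roots are y = -1/3 and y = 11; the profit-maximizing output is on the rising part of MC, so y* = 11.
Check: AVC at y = 11 is $25 ≤ P, so revenue covers variable cost.
Profit = P·y − TC = 91·11 − 483 = $518.

Produce at y = 11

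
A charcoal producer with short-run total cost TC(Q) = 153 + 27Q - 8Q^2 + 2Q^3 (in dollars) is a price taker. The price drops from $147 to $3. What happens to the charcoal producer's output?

Output falls from 6 to 0 (the firm shuts down)

AVC = 27 - 8Q + 2Q^2, minimized at Q = 2 where min AVC = $19. MC = 27 - 16Q + 6Q^2.
With P = $147 above the shutdown price, P = MC gives Q = 6.
At P = $3 < min AVC = $19, price no longer covers variable cost at any output, so the firm shuts down: Q = 0.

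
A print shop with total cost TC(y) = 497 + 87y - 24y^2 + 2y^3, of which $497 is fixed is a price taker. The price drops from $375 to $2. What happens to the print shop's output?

MC = 87 - 48y + 6y^2; the shutdown threshold is min AVC = $15 (at y = 6).
At P = $375 ≥ min AVC, set P = MC on the rising branch: y = 12.
At P = $2 < min AVC = $15, price no longer covers variable cost at any output, so the firm shuts down: y = 0.

Output falls from 12 to 0 (the firm shuts down)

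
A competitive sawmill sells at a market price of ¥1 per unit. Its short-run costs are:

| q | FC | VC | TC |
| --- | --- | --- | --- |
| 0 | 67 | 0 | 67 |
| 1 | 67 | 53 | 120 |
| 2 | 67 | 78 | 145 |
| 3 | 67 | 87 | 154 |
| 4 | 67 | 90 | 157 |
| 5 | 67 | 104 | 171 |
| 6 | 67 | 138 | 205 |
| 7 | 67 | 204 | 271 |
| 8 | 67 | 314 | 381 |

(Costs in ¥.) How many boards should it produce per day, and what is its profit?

q = 0 (shut down); profit = -¥67

Profit at each row (π = 1q − TC): q=0: -67; q=1: -119; q=2: -143; q=3: -151; q=4: -153; q=5: -166; q=6: -199; q=7: -264; q=8: -373.
Profit is highest at q = 0. Equivalently, the lowest AVC in the table is 104/5 ≈ ¥20.80 at q = 5, and P = ¥1 falls below it — price never covers variable cost, so the firm shuts down and loses only its fixed cost.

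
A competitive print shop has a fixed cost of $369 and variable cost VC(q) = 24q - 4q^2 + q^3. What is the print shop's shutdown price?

$20 per unit

The firm shuts down when price falls below the minimum of average variable cost. AVC = VC/q = 24 - 4q + q^2.
At the minimum of AVC, MC = AVC. MC = 24 - 8q + 3q^2; setting MC = AVC gives 2q^2 - 4q = 0, so q = 2. min AVC = 20.
For P < $20 the firm produces nothing.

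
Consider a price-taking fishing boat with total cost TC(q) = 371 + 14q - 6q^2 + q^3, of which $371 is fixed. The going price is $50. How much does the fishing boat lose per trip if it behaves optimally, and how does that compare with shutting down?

AVC = 14 - 6q + q^2 has its minimum $5 at q = 3; price $50 clears that bar, so the firm operates.
MC = 14 - 12q + 3q^2. Setting P = MC and taking the root on the rising branch gives q* = 6.
TR = 50·6 = 300. TC = 371 + 84 = 455. Profit = 300 − 455 = -$155.
By producing, the firm covers all variable cost plus $216 of fixed cost; shutting down would lose the full $371.

Profit = -$155 at q = 6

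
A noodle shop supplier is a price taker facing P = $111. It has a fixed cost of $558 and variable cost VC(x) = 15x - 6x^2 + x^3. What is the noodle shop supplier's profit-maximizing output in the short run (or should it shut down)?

Variable cost is VC = 15x - 6x^2 + x^3, so AVC = VC/x = 15 - 6x + x^2 and MC = dTC/dx = 15 - 12x + 3x^2.
AVC hits its minimum where MC = AVC, at x = 3, giving min AVC = 15 - 6·3 + 3^2 = $6.
P = $111 exceeds min AVC = $6, so the firm stays open.
Solving P = MC: -96 - 12x + 3x^2 = 0 ⇒ x = -4 or 8. On the upward-sloping branch, x* = 8.
Check: AVC at x = 8 is $31 ≤ P, so revenue covers variable cost.
Profit = P·x − TC = 111·8 − 806 = $82.

Produce at x = 8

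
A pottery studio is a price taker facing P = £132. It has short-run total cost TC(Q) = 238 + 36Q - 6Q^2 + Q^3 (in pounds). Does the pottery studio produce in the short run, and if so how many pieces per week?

Strip out fixed cost: VC = 36Q - 6Q^2 + Q^3. Then AVC = 36 - 6Q + Q^2 and MC = 36 - 12Q + 3Q^2.
AVC hits its minimum where MC = AVC, at Q = 3, giving min AVC = 36 - 6·3 + 3^2 = £27.
P = £132 exceeds min AVC = £27, so the firm stays open.
Set P = MC: 132 = 36 - 12Q + 3Q^2 → -96 - 12Q + 3Q^2 = 0. The roots are Q = -4 and Q = 8; the profit-maximizing output is on the rising part of MC, so Q* = 8.
Check: AVC at Q = 8 is £52 ≤ P, so revenue covers variable cost.
Profit = P·Q − TC = 132·8 − 654 = £402.

Produce at Q = 8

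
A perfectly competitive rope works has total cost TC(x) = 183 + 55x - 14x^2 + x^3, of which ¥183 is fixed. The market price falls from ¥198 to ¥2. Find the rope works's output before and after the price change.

MC = 55 - 28x + 3x^2; the shutdown threshold is min AVC = ¥6 (at x = 7).
At P = ¥198 ≥ min AVC, set P = MC on the rising branch: x = 13.
At P = ¥2 < min AVC = ¥6, price no longer covers variable cost at any output, so the firm shuts down: x = 0.

Output falls from 13 to 0 (the firm shuts down)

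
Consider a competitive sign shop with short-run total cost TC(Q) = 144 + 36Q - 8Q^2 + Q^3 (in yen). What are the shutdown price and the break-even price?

Shutdown price = ¥20; break-even price = ¥48

AVC = 36 - 8Q + Q^2; minimized at Q = 4, giving min AVC = ¥20. That is the shutdown price.
ATC = 144/Q + 36 - 8Q + Q^2. Setting dATC/dQ = −144/Q^2 − 8 + 2Q = 0 gives Q = 6 (since 2·6^3 − 8·6^2 = 144).
min ATC = 144/6 + 36 − 8·6 + 6^2 = ¥48. That is the break-even price.
For ¥20 ≤ P < ¥48 the firm produces at a loss; below ¥20 it shuts down.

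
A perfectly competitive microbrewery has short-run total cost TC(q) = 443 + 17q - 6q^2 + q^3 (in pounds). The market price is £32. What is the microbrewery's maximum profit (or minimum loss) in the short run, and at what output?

Profit = -£343 at q = 5

AVC = 17 - 6q + q^2 has its minimum £8 at q = 3; price £32 clears that bar, so the firm operates.
With MC = 17 - 12q + 3q^2, P = MC on the upward-sloping part at q* = 5.
TR = 32·5 = 160. TC = 443 + 60 = 503. Profit = 160 − 503 = -£343.
That loss of £343 beats the £443 the firm would lose by shutting down; producing recovers £100 of fixed cost.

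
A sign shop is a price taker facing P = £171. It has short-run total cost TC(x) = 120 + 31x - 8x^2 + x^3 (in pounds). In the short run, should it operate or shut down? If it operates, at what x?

Strip out fixed cost: VC = 31x - 8x^2 + x^3. Then AVC = 31 - 8x + x^2 and MC = 31 - 16x + 3x^2.
AVC hits its minimum where MC = AVC, at x = 4, giving min AVC = 31 - 8·4 + 4^2 = £15.
Because £171 ≥ £15, revenue can cover variable cost; the firm operates.
Set P = MC: 171 = 31 - 16x + 3x^2 → -140 - 16x + 3x^2 = 0. The roots are x = -14/3 and x = 10; the profit-maximizing output is on the rising part of MC, so x* = 10.
Check: AVC at x = 10 is £51 ≤ P, so revenue covers variable cost.
Profit = P·x − TC = 171·10 − 630 = £1080.

Produce at x = 10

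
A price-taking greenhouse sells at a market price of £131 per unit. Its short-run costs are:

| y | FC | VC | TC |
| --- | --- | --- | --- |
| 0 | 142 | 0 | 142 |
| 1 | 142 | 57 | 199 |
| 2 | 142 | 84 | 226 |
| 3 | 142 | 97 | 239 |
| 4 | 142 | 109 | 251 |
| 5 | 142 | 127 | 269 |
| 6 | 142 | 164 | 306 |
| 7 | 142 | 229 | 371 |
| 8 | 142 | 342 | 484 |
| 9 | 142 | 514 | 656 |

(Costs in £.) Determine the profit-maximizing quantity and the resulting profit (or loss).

y = 8; profit = £564

Compute π = P·y − TC at each output: y=0: -142; y=1: -68; y=2: 36; y=3: 154; y=4: 273; y=5: 386; y=6: 480; y=7: 546; y=8: 564; y=9: 523.
Profit is maximized at y = 8. AVC there is 342/8 = £42.75 ≤ P, so producing beats shutting down (which would give -£142).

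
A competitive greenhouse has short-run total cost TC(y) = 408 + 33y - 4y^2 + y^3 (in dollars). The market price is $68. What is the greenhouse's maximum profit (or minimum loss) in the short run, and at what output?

Profit = -$258 at y = 5

AVC = 33 - 4y + y^2 has its minimum $29 at y = 2; price $68 clears that bar, so the firm operates.
MC = 33 - 8y + 3y^2. Setting P = MC and taking the root on the rising branch gives y* = 5.
TR = 68·5 = 340. TC = 408 + 190 = 598. Profit = 340 − 598 = -$258.
That loss of $258 beats the $408 the firm would lose by shutting down; producing recovers $150 of fixed cost.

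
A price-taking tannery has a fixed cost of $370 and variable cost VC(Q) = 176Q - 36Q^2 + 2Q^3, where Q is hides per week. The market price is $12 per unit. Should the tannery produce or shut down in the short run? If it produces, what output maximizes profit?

Variable cost is VC = 176Q - 36Q^2 + 2Q^3, so AVC = VC/Q = 176 - 36Q + 2Q^2 and MC = dTC/dQ = 176 - 72Q + 6Q^2.
The AVC parabola has its vertex at Q = 36/4 = 9, where AVC = 176 - 36·9 + 2·9^2 = $14.
With P < min AVC ($12 < $14), every unit sold adds to the loss.
Best response: produce nothing and absorb the $370 fixed cost.

Shut down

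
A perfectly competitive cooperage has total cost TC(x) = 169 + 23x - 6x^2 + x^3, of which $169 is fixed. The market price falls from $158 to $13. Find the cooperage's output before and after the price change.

Output falls from 9 to 0 (the firm shuts down)

MC = 23 - 12x + 3x^2; the shutdown threshold is min AVC = $14 (at x = 3).
At P = $158 ≥ min AVC, set P = MC on the rising branch: x = 9.
At P = $13 < min AVC = $14, price no longer covers variable cost at any output, so the firm shuts down: x = 0.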